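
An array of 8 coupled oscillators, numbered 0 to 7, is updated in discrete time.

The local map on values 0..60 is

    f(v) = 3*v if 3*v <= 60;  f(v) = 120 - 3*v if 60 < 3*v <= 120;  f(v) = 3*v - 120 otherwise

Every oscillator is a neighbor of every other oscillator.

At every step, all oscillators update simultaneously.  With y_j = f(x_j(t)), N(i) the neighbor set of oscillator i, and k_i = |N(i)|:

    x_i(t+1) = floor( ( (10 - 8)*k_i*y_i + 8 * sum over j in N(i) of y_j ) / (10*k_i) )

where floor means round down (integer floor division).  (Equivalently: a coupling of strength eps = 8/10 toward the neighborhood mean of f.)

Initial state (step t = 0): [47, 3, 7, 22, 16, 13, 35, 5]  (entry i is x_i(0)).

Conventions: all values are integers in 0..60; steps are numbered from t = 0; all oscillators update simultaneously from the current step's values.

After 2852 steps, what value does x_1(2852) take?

Answer: x_1(2852) = 21
Key observation: The state at step 4, [21, 21, 21, 21, 21, 21, 21, 21], reappears at step 8: the system is in a cycle of period 4 from step 4 on.  Therefore the state at step 2852 equals the state at step 4 + ((2852 - 4) mod 4) = 4, which is [21, 21, 21, 21, 21, 21, 21, 21].

Derivation:
t=0: [47, 3, 7, 22, 16, 13, 35, 5]
t=1: [27, 26, 27, 30, 29, 28, 26, 26]
t=2: [37, 38, 37, 37, 37, 37, 38, 38]
t=3: [7, 7, 7, 7, 7, 7, 7, 7]
t=4: [21, 21, 21, 21, 21, 21, 21, 21]
t=5: [57, 57, 57, 57, 57, 57, 57, 57]
t=6: [51, 51, 51, 51, 51, 51, 51, 51]
t=7: [33, 33, 33, 33, 33, 33, 33, 33]
t=8: [21, 21, 21, 21, 21, 21, 21, 21]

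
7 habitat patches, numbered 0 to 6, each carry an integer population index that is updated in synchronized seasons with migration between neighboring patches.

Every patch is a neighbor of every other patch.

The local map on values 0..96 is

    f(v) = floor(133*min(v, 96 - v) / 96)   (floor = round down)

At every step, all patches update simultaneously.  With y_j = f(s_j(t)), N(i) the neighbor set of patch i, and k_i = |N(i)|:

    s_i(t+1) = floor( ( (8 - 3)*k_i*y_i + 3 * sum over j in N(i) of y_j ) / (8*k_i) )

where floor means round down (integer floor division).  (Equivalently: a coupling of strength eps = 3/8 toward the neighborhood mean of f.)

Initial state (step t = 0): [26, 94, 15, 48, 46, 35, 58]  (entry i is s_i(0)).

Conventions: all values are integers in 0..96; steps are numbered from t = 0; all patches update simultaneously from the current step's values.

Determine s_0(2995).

Simulating step by step:
t=0: [26, 94, 15, 48, 46, 35, 58]
t=1: [38, 19, 29, 55, 53, 44, 47]
t=2: [51, 37, 44, 53, 55, 56, 58]
t=3: [59, 53, 58, 57, 56, 55, 53]
t=4: [52, 57, 53, 54, 55, 55, 57]
t=5: [58, 55, 58, 57, 56, 56, 55]
t=6: [53, 55, 53, 54, 54, 54, 55]
t=7: [58, 56, 58, 57, 57, 57, 56]
t=8: [52, 54, 52, 53, 53, 53, 54]
t=9: [59, 58, 59, 59, 59, 59, 58]
t=10: [51, 51, 51, 51, 51, 51, 51]
t=11: [62, 62, 62, 62, 62, 62, 62]
t=12: [47, 47, 47, 47, 47, 47, 47]
t=13: [65, 65, 65, 65, 65, 65, 65]
t=14: [42, 42, 42, 42, 42, 42, 42]
t=15: [58, 58, 58, 58, 58, 58, 58]
t=16: [52, 52, 52, 52, 52, 52, 52]
t=17: [60, 60, 60, 60, 60, 60, 60]
t=18: [49, 49, 49, 49, 49, 49, 49]
t=19: [65, 65, 65, 65, 65, 65, 65]

Answer: s_0(2995) = 65
Key observation: The state at step 13, [65, 65, 65, 65, 65, 65, 65], reappears at step 19: the system is in a cycle of period 6 from step 13 on.  Therefore the state at step 2995 equals the state at step 13 + ((2995 - 13) mod 6) = 13, which is [65, 65, 65, 65, 65, 65, 65].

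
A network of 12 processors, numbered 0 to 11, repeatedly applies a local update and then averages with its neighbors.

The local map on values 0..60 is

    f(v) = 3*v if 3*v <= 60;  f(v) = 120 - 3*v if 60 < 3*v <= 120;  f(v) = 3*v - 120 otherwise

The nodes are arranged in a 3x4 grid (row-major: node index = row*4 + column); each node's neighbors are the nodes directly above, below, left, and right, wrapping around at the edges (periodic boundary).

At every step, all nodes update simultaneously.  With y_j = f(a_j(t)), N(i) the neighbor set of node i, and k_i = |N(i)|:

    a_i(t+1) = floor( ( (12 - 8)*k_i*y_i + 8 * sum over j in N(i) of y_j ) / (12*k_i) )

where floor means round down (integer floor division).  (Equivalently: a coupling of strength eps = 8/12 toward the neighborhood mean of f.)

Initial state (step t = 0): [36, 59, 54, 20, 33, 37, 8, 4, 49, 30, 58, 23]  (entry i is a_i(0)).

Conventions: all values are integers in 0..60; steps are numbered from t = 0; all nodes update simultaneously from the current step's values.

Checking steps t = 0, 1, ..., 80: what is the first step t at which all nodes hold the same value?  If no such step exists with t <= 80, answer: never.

Simulating step by step:
t=0: [36, 59, 54, 20, 33, 37, 8, 4, 49, 30, 58, 23]  (not all equal)
t=1: [31, 34, 46, 39, 17, 25, 27, 30, 28, 34, 42, 42]  (not all equal)
t=2: [27, 24, 17, 14, 40, 36, 29, 26, 29, 23, 15, 14]  (not all equal)
t=3: [33, 41, 45, 43, 21, 26, 36, 33, 33, 40, 44, 41]  (not all equal)
t=4: [22, 14, 11, 13, 36, 26, 19, 20, 20, 13, 9, 11]  (not all equal)
t=5: [43, 42, 38, 43, 40, 39, 46, 43, 43, 41, 36, 42]  (not all equal)
t=6: [7, 5, 9, 8, 5, 5, 11, 8, 6, 6, 9, 8]  (not all equal)
t=7: [19, 18, 25, 24, 18, 18, 26, 24, 19, 18, 26, 23]  (not all equal)
t=8: [54, 53, 46, 49, 54, 52, 45, 48, 55, 52, 46, 49]  (not all equal)
t=9: [39, 35, 22, 27, 38, 34, 21, 26, 39, 35, 22, 28]  (not all equal)
t=10: [11, 20, 45, 35, 13, 21, 47, 37, 11, 20, 45, 35]  (not all equal)
t=11: [35, 47, 23, 17, 35, 49, 23, 18, 35, 47, 23, 17]  (not all equal)
t=12: [22, 26, 46, 45, 23, 27, 47, 46, 22, 26, 46, 45]  (not all equal)
t=13: [45, 39, 22, 22, 44, 39, 22, 23, 45, 39, 22, 22]  (not all equal)
t=14: [19, 13, 45, 47, 18, 13, 45, 46, 19, 13, 45, 47]  (not all equal)
t=15: [47, 38, 20, 25, 46, 37, 19, 24, 47, 38, 20, 25]  (not all equal)
t=16: [22, 18, 48, 44, 22, 17, 48, 43, 22, 18, 48, 44]  (not all equal)
t=17: [47, 48, 27, 20, 46, 48, 26, 20, 47, 48, 27, 20]  (not all equal)
t=18: [27, 26, 40, 50, 27, 26, 41, 50, 27, 26, 40, 50]  (not all equal)
t=19: [38, 34, 12, 26, 38, 35, 13, 27, 38, 34, 12, 26]  (not all equal)
t=20: [14, 18, 34, 34, 13, 18, 34, 34, 14, 18, 34, 34]  (not all equal)
t=21: [39, 46, 24, 22, 39, 45, 24, 21, 39, 46, 24, 22]  (not all equal)
t=22: [14, 20, 44, 45, 14, 19, 44, 45, 14, 20, 44, 45]  (not all equal)
t=23: [40, 48, 20, 19, 40, 48, 20, 19, 40, 48, 20, 19]  (not all equal)
t=24: [13, 26, 53, 48, 13, 26, 53, 48, 13, 26, 53, 48]  (not all equal)
t=25: [37, 41, 37, 29, 37, 41, 37, 29, 37, 41, 37, 29]  (not all equal)
t=26: [12, 5, 12, 25, 12, 5, 12, 25, 12, 5, 12, 25]  (not all equal)
t=27: [34, 22, 34, 42, 34, 22, 34, 42, 34, 22, 34, 42]  (not all equal)
t=28: [22, 42, 22, 10, 22, 42, 22, 10, 22, 42, 22, 10]  (not all equal)
t=29: [42, 22, 42, 38, 42, 22, 42, 38, 42, 22, 42, 38]  (not all equal)
t=30: [14, 38, 14, 6, 14, 38, 14, 6, 14, 38, 14, 6]  (not all equal)
t=31: [32, 18, 32, 26, 32, 18, 32, 26, 32, 18, 32, 26]  (not all equal)
t=32: [32, 44, 32, 36, 32, 44, 32, 36, 32, 44, 32, 36]  (not all equal)
t=33: [20, 16, 20, 16, 20, 16, 20, 16, 20, 16, 20, 16]  (not all equal)
t=34: [56, 52, 56, 52, 56, 52, 56, 52, 56, 52, 56, 52]  (not all equal)
t=35: [44, 40, 44, 40, 44, 40, 44, 40, 44, 40, 44, 40]  (not all equal)
t=36: [8, 4, 8, 4, 8, 4, 8, 4, 8, 4, 8, 4]  (not all equal)
t=37: [20, 16, 20, 16, 20, 16, 20, 16, 20, 16, 20, 16]  (not all equal)

Answer: never
Key observation: The state at step 33 reappears at step 37 — the system is in a cycle of period 4 from step 33 on.  No step 0..37 is synchronized, and the cycle repeats forever, so no step up to 80 (or ever) has all nodes equal.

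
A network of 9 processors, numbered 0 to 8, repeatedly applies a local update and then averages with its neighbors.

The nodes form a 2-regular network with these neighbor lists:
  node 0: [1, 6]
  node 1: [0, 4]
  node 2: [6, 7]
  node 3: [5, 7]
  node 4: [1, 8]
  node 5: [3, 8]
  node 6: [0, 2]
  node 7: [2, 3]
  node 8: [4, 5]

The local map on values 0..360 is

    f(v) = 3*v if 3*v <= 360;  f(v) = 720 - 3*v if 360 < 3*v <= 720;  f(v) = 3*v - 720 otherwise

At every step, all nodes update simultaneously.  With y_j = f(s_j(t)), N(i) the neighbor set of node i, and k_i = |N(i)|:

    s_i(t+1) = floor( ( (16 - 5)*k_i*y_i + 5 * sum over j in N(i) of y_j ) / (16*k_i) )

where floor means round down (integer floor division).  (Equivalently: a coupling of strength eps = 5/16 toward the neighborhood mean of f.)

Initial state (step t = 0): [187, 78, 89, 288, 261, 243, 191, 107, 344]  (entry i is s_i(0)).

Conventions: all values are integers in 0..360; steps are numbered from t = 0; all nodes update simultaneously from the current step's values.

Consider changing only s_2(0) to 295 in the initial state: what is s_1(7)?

Answer: s_1(7) = 145
Key observation: This trace re-runs the system from the modified initial state.

Derivation:
t=0: [187, 78, 295, 288, 261, 243, 191, 107, 344]
t=1: [168, 195, 186, 150, 128, 77, 151, 268, 225]
t=2: [211, 179, 166, 234, 259, 208, 242, 125, 119]
t=3: [89, 148, 207, 81, 123, 124, 52, 274, 269]
t=4: [251, 286, 108, 237, 298, 290, 164, 123, 169]
t=5: [79, 127, 313, 84, 174, 137, 212, 293, 197]
t=6: [229, 301, 188, 246, 209, 271, 129, 182, 167]
t=7: [103, 145, 186, 54, 126, 100, 258, 146, 179]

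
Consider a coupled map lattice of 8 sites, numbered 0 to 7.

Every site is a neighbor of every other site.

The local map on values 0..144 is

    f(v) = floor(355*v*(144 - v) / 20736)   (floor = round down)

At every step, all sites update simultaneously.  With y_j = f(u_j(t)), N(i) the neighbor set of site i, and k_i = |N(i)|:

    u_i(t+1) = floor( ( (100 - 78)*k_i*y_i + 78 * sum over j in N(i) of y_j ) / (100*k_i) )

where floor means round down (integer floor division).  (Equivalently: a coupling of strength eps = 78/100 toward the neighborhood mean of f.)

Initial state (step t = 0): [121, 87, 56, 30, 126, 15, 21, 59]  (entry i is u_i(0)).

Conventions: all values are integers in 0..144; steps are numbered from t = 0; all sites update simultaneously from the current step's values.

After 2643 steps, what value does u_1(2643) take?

Simulating step by step:
t=0: [121, 87, 56, 30, 126, 15, 21, 59]
t=1: [57, 61, 61, 59, 56, 56, 57, 61]
t=2: [84, 84, 84, 84, 84, 84, 84, 84]
t=3: [86, 86, 86, 86, 86, 86, 86, 86]
t=4: [85, 85, 85, 85, 85, 85, 85, 85]
t=5: [85, 85, 85, 85, 85, 85, 85, 85]

Answer: u_1(2643) = 85
Key observation: The state at step 4, [85, 85, 85, 85, 85, 85, 85, 85], reappears at step 5: the system is in a cycle of period 1 from step 4 on.  Therefore the state at step 2643 equals the state at step 4 + ((2643 - 4) mod 1) = 4, which is [85, 85, 85, 85, 85, 85, 85, 85].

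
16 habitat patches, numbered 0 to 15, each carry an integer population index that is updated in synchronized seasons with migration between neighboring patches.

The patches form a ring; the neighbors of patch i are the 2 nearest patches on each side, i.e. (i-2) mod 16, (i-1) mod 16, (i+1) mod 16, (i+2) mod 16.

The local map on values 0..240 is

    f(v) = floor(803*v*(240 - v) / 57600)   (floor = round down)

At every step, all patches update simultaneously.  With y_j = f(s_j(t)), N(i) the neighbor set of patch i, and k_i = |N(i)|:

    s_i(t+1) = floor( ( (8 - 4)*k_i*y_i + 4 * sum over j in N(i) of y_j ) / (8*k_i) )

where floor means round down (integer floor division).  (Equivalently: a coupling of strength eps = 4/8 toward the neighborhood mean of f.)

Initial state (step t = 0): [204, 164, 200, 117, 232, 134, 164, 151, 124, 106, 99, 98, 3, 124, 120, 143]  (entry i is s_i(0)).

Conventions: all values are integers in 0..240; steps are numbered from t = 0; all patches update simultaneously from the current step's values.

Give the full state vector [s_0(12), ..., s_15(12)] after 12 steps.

Simulating step by step:
t=0: [204, 164, 200, 117, 232, 134, 164, 151, 124, 106, 99, 98, 3, 124, 120, 143]
t=1: [135, 162, 118, 163, 97, 172, 162, 189, 194, 195, 172, 172, 103, 174, 163, 180]
t=2: [186, 178, 192, 178, 185, 166, 164, 140, 136, 134, 157, 161, 180, 165, 174, 163]
t=3: [146, 150, 137, 150, 148, 168, 174, 189, 191, 192, 180, 176, 161, 168, 159, 165]
t=4: [187, 187, 192, 186, 183, 167, 157, 140, 136, 135, 149, 156, 170, 169, 178, 176]
t=5: [141, 139, 134, 142, 149, 167, 178, 190, 193, 193, 187, 180, 168, 165, 154, 153]
t=6: [192, 193, 195, 190, 183, 168, 153, 137, 131, 131, 140, 150, 164, 171, 181, 185]
t=7: [131, 128, 127, 136, 148, 166, 181, 191, 196, 196, 192, 185, 173, 163, 149, 141]
t=8: [197, 198, 198, 193, 184, 168, 150, 134, 125, 124, 131, 143, 159, 172, 185, 192]
t=9: [121, 118, 120, 130, 146, 165, 182, 193, 198, 198, 196, 189, 176, 161, 144, 131]
t=10: [198, 199, 198, 194, 185, 168, 149, 131, 121, 119, 125, 138, 156, 173, 187, 195]
t=11: [118, 116, 119, 129, 145, 165, 183, 194, 198, 199, 197, 190, 177, 160, 141, 126]
t=12: [199, 199, 198, 195, 185, 168, 147, 130, 120, 117, 123, 136, 155, 174, 188, 196]

Answer: [199, 199, 198, 195, 185, 168, 147, 130, 120, 117, 123, 136, 155, 174, 188, 196]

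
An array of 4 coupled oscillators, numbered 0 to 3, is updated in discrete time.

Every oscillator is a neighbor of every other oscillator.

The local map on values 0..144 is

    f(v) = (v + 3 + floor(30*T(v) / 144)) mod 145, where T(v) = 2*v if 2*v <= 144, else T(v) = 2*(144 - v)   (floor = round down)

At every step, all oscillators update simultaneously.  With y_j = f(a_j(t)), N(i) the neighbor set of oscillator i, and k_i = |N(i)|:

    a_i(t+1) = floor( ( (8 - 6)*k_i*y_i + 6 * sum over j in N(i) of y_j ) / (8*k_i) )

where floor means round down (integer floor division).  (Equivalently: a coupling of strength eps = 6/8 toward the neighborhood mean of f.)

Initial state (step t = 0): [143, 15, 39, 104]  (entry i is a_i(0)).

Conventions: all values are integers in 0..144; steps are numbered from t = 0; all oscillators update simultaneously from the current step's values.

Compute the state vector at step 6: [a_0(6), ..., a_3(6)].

Answer: [141, 141, 141, 141]

Derivation:
t=0: [143, 15, 39, 104]
t=1: [51, 51, 51, 51]
t=2: [75, 75, 75, 75]
t=3: [106, 106, 106, 106]
t=4: [124, 124, 124, 124]
t=5: [135, 135, 135, 135]
t=6: [141, 141, 141, 141]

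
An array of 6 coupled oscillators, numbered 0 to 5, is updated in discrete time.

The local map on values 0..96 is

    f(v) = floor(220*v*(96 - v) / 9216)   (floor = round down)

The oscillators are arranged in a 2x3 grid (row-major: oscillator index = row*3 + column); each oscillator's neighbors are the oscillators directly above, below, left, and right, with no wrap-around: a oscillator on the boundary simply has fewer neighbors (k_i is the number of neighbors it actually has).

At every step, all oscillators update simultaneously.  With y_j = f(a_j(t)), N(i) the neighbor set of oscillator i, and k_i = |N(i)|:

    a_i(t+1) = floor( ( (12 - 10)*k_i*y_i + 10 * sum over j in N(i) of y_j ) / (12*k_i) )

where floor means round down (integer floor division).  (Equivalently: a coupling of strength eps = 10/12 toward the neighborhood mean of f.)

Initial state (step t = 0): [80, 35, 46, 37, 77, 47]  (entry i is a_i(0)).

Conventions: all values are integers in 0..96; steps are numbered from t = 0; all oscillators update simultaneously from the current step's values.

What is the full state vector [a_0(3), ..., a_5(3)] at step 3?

Answer: [54, 54, 54, 54, 54, 54]

Derivation:
t=0: [80, 35, 46, 37, 77, 47]
t=1: [47, 41, 52, 35, 49, 45]
t=2: [51, 53, 53, 53, 52, 54]
t=3: [54, 54, 54, 54, 54, 54]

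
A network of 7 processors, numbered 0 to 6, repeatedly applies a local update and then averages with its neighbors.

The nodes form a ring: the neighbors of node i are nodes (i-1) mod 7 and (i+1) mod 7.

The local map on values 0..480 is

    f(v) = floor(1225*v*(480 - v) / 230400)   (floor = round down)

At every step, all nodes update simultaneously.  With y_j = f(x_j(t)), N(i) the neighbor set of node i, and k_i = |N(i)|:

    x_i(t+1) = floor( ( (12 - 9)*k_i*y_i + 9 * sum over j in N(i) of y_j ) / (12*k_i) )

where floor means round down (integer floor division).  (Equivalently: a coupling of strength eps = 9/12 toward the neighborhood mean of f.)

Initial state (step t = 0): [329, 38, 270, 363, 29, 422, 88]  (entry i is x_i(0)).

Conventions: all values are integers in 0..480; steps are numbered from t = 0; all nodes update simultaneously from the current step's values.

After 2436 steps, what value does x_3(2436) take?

Simulating step by step:
t=0: [329, 38, 270, 363, 29, 422, 88]
t=1: [168, 234, 193, 195, 150, 127, 193]
t=2: [294, 291, 298, 282, 265, 268, 267]
t=3: [295, 289, 292, 295, 299, 302, 297]
t=4: [290, 291, 291, 289, 287, 286, 287]
t=5: [292, 292, 292, 293, 293, 294, 293]
t=6: [291, 291, 291, 291, 290, 290, 290]
t=7: [292, 292, 292, 292, 292, 292, 292]
t=8: [291, 291, 291, 291, 291, 291, 291]
t=9: [292, 292, 292, 292, 292, 292, 292]

Answer: x_3(2436) = 291
Key observation: The state at step 7, [292, 292, 292, 292, 292, 292, 292], reappears at step 9: the system is in a cycle of period 2 from step 7 on.  Therefore the state at step 2436 equals the state at step 7 + ((2436 - 7) mod 2) = 8, which is [291, 291, 291, 291, 291, 291, 291].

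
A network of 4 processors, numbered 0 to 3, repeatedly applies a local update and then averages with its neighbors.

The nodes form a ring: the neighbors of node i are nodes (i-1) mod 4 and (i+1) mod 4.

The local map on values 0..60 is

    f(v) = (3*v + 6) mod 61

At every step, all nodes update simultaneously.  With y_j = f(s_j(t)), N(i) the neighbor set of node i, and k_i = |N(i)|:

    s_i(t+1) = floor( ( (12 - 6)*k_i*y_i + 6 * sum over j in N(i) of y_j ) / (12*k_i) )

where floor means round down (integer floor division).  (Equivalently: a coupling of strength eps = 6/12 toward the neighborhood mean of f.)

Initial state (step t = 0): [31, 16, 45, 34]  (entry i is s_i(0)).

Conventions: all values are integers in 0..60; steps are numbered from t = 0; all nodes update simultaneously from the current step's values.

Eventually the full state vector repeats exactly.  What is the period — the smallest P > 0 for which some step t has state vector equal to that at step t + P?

Answer: 10
Key observation: The state at step 20, [46, 42, 42, 46], reappears at step 30 — and no state repeats earlier — so the cycle the system enters has period 10.

Derivation:
t=0: [31, 16, 45, 34]
t=1: [44, 41, 34, 37]
t=2: [23, 19, 39, 43]
t=3: [10, 4, 4, 10]
t=4: [31, 22, 22, 31]
t=5: [31, 17, 17, 31]
t=6: [42, 52, 52, 42]
t=7: [17, 32, 32, 17]
t=8: [53, 45, 45, 53]
t=9: [37, 25, 25, 37]
t=10: [47, 29, 29, 47]
t=11: [26, 30, 30, 26]
t=12: [26, 32, 32, 26]
t=13: [27, 36, 36, 27]
t=14: [32, 46, 46, 32]
t=15: [36, 26, 26, 36]
t=16: [45, 30, 30, 45]
t=17: [23, 31, 31, 23]
t=18: [20, 32, 32, 20]
t=19: [14, 32, 32, 14]
t=20: [46, 42, 42, 46]
t=21: [19, 13, 13, 19]
t=22: [12, 34, 34, 12]
t=23: [43, 45, 45, 43]
t=24: [14, 17, 17, 14]
t=25: [50, 54, 54, 50]
t=26: [37, 43, 43, 37]
t=27: [45, 23, 23, 45]
t=28: [17, 15, 15, 17]
t=29: [55, 52, 52, 55]
t=30: [46, 42, 42, 46]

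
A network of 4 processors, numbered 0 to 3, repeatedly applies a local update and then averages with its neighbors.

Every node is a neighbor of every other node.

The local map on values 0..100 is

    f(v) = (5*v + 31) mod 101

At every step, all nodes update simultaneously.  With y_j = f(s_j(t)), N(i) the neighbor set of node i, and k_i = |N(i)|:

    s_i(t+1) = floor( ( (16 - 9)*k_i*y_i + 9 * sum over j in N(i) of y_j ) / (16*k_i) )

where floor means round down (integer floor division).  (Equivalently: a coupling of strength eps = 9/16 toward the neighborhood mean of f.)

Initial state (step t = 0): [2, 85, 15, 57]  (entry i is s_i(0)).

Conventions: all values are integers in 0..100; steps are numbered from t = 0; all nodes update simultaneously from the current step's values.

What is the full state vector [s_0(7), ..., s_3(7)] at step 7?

Answer: [23, 31, 29, 37]

Derivation:
t=0: [2, 85, 15, 57]
t=1: [31, 33, 22, 24]
t=2: [71, 74, 60, 63]
t=3: [68, 71, 54, 58]
t=4: [67, 71, 75, 54]
t=5: [62, 67, 46, 71]
t=6: [55, 61, 60, 66]
t=7: [23, 31, 29, 37]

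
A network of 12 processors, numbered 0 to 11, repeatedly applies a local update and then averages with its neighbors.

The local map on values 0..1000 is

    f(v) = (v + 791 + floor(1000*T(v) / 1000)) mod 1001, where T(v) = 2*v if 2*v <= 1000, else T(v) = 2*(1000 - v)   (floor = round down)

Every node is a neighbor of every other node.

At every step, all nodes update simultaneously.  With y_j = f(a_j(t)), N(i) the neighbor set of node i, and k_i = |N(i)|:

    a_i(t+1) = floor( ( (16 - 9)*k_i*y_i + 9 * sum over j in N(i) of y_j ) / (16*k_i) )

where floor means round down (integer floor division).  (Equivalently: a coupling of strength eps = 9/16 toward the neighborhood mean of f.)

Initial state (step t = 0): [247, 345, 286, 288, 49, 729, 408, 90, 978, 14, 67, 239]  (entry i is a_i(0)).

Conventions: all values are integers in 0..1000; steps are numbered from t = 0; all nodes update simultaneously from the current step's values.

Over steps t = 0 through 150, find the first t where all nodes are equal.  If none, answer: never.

Simulating step by step:
t=0: [247, 345, 286, 288, 49, 729, 408, 90, 978, 14, 67, 239]  (not all equal)
t=1: [556, 670, 601, 604, 713, 374, 356, 374, 665, 673, 734, 547]  (not all equal)
t=2: [295, 251, 278, 277, 234, 557, 537, 557, 253, 250, 226, 299]  (not all equal)
t=3: [563, 512, 543, 542, 492, 392, 399, 392, 514, 511, 483, 567]  (not all equal)
t=4: [352, 372, 360, 360, 367, 638, 646, 638, 371, 372, 357, 351]  (not all equal)
t=5: [753, 776, 762, 762, 770, 484, 481, 484, 775, 776, 759, 752]  (not all equal)
t=6: [61, 52, 57, 57, 54, 140, 137, 140, 52, 52, 59, 61]  (not all equal)
t=7: [849, 839, 844, 844, 841, 554, 550, 554, 839, 839, 847, 849]  (not all equal)
t=8: [835, 839, 837, 837, 838, 562, 564, 562, 839, 839, 836, 835]  (not all equal)
t=9: [842, 840, 841, 841, 841, 560, 560, 560, 840, 840, 841, 842]  (not all equal)
t=10: [838, 838, 838, 838, 838, 560, 560, 560, 838, 838, 838, 838]  (not all equal)
t=11: [841, 841, 841, 841, 841, 561, 561, 561, 841, 841, 841, 841]  (not all equal)
t=12: [838, 838, 838, 838, 838, 559, 559, 559, 838, 838, 838, 838]  (not all equal)
t=13: [841, 841, 841, 841, 841, 562, 562, 562, 841, 841, 841, 841]  (not all equal)
t=14: [838, 838, 838, 838, 838, 559, 559, 559, 838, 838, 838, 838]  (not all equal)

Answer: never
Key observation: The state at step 12 reappears at step 14 — the system is in a cycle of period 2 from step 12 on.  No step 0..14 is synchronized, and the cycle repeats forever, so no step up to 150 (or ever) has all nodes equal.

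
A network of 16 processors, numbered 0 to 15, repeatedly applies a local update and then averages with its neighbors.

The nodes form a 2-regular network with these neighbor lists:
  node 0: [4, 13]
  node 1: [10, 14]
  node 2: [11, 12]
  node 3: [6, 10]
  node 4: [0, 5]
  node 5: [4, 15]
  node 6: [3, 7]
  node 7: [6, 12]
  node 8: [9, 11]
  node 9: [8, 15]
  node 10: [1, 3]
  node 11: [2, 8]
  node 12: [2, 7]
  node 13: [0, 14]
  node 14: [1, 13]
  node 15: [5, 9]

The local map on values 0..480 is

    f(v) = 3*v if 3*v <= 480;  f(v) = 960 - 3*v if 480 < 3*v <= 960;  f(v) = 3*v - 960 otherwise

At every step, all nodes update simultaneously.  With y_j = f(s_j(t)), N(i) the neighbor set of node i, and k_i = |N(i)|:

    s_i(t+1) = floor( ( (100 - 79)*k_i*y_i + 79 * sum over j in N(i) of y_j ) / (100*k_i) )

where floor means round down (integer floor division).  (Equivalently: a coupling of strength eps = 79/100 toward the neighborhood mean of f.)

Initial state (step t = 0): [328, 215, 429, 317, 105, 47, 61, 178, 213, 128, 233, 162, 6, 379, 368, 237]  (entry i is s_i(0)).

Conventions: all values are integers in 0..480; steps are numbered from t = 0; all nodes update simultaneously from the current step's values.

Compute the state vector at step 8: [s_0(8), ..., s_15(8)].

Simulating step by step:
t=0: [328, 215, 429, 317, 105, 47, 61, 178, 213, 128, 233, 162, 6, 379, 368, 237]
t=1: [199, 226, 263, 177, 131, 252, 210, 168, 406, 305, 182, 355, 301, 103, 224, 259]
t=2: [353, 336, 99, 383, 306, 270, 418, 248, 113, 183, 367, 191, 259, 322, 293, 136]
t=3: [39, 97, 287, 211, 107, 209, 221, 233, 386, 381, 123, 332, 241, 72, 38, 307]
t=4: [236, 251, 128, 331, 245, 212, 294, 265, 128, 132, 321, 124, 191, 136, 224, 212]
t=5: [302, 158, 380, 38, 274, 284, 94, 218, 384, 362, 95, 381, 298, 298, 303, 352]
t=6: [91, 232, 136, 247, 92, 115, 225, 201, 162, 140, 292, 185, 205, 55, 224, 112]
t=7: [231, 202, 381, 191, 302, 314, 287, 323, 425, 408, 208, 433, 374, 256, 229, 372]
t=8: [153, 314, 236, 253, 123, 86, 177, 104, 304, 241, 363, 267, 109, 253, 273, 144]

Answer: [153, 314, 236, 253, 123, 86, 177, 104, 304, 241, 363, 267, 109, 253, 273, 144]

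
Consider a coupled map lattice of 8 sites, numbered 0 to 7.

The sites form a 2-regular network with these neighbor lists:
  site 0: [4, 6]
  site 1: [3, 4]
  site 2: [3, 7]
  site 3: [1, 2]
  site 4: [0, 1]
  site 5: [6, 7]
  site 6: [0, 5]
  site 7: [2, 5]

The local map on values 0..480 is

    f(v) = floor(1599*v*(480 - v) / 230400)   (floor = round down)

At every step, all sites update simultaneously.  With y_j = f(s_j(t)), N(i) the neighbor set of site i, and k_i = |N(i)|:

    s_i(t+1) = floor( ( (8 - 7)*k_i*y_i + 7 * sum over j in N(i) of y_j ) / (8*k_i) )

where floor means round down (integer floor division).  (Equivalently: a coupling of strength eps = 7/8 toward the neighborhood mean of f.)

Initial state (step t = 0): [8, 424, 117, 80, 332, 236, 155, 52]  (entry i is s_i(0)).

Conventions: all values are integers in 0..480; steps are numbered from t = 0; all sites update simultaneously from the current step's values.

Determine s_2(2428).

Simulating step by step:
t=0: [8, 424, 117, 80, 332, 236, 155, 52]
t=1: [305, 266, 201, 228, 125, 269, 229, 322]
t=2: [354, 357, 377, 392, 373, 377, 383, 386]
t=3: [271, 263, 248, 280, 302, 255, 285, 266]
t=4: [380, 382, 392, 396, 391, 391, 394, 398]
t=5: [241, 238, 229, 246, 258, 231, 249, 238]
t=6: [398, 398, 398, 398, 398, 399, 399, 398]
t=7: [225, 226, 226, 226, 226, 224, 224, 225]
t=8: [397, 398, 398, 398, 398, 397, 397, 397]
t=9: [227, 226, 226, 226, 226, 228, 228, 227]
t=10: [398, 398, 398, 398, 398, 398, 398, 398]
t=11: [226, 226, 226, 226, 226, 226, 226, 226]
t=12: [398, 398, 398, 398, 398, 398, 398, 398]

Answer: s_2(2428) = 398
Key observation: The state at step 10, [398, 398, 398, 398, 398, 398, 398, 398], reappears at step 12: the system is in a cycle of period 2 from step 10 on.  Therefore the state at step 2428 equals the state at step 10 + ((2428 - 10) mod 2) = 10, which is [398, 398, 398, 398, 398, 398, 398, 398].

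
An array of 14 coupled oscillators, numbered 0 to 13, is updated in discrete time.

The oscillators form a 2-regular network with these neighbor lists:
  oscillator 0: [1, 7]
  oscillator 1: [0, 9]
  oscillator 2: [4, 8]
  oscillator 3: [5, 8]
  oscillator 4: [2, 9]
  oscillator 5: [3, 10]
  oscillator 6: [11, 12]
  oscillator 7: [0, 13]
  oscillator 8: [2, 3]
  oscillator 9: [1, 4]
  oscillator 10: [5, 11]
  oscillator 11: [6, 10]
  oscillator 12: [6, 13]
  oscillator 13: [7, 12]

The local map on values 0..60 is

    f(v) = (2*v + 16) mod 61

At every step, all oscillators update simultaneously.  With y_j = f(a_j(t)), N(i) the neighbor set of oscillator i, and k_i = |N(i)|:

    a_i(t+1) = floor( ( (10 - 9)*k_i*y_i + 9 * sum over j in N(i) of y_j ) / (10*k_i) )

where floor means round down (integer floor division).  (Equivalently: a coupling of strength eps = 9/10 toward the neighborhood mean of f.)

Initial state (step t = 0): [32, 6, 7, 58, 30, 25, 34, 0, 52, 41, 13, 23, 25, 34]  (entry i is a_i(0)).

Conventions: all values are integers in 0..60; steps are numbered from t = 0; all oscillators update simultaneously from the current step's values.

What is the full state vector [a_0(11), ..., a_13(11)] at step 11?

Answer: [26, 52, 39, 32, 57, 28, 16, 34, 38, 27, 31, 32, 19, 19]

Derivation:
t=0: [32, 6, 7, 58, 30, 25, 34, 0, 52, 41, 13, 23, 25, 34]
t=1: [21, 28, 36, 29, 31, 23, 5, 20, 23, 23, 6, 29, 21, 11]
t=2: [35, 27, 10, 2, 14, 18, 34, 48, 18, 12, 9, 25, 34, 55]
t=3: [29, 30, 46, 48, 38, 29, 14, 18, 30, 27, 29, 26, 14, 33]
t=4: [31, 11, 25, 17, 28, 30, 27, 20, 45, 21, 10, 26, 33, 45]
t=5: [44, 37, 25, 32, 29, 40, 13, 33, 29, 27, 13, 20, 26, 39]
t=6: [26, 26, 12, 23, 7, 30, 32, 36, 12, 19, 45, 43, 34, 15]
t=7: [16, 28, 35, 24, 45, 22, 30, 26, 22, 22, 29, 32, 31, 27]
t=8: [12, 49, 49, 54, 42, 13, 17, 26, 18, 31, 36, 14, 12, 11]
t=9: [31, 30, 46, 42, 35, 17, 42, 35, 29, 43, 41, 39, 43, 24]
t=10: [19, 27, 21, 32, 42, 39, 37, 11, 40, 22, 41, 37, 23, 30]
t=11: [26, 52, 39, 32, 57, 28, 16, 34, 38, 27, 31, 32, 19, 19]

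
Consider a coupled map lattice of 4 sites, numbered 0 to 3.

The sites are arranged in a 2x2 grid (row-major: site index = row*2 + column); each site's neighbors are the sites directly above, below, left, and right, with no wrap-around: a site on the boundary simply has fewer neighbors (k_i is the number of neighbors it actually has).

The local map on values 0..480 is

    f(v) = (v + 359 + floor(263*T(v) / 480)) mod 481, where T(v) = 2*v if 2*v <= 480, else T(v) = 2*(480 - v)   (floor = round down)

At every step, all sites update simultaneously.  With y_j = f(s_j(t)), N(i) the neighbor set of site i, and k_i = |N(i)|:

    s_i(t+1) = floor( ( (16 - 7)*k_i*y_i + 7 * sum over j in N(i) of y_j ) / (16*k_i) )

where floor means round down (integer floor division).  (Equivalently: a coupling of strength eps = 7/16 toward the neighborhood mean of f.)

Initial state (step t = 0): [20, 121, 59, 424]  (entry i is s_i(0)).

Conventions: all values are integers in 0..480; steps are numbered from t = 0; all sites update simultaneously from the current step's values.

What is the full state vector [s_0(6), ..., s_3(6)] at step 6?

Simulating step by step:
t=0: [20, 121, 59, 424]
t=1: [253, 240, 167, 233]
t=2: [346, 377, 291, 339]
t=3: [370, 368, 373, 371]
t=4: [368, 368, 368, 368]
t=5: [368, 368, 368, 368]
t=6: [368, 368, 368, 368]

Answer: [368, 368, 368, 368]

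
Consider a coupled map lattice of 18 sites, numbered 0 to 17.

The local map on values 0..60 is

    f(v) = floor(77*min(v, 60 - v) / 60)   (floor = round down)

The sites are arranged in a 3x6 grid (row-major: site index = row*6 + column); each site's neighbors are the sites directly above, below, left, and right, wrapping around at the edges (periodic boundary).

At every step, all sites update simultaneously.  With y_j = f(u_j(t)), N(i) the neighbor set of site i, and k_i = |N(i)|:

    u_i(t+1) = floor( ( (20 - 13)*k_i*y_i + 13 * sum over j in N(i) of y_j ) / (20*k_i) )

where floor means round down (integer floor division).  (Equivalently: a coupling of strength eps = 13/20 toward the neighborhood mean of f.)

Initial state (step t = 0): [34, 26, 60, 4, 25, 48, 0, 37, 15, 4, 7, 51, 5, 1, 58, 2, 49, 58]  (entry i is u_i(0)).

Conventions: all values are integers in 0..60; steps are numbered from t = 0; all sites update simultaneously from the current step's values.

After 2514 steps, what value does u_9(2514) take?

Answer: u_9(2514) = 29
Key observation: The state at step 15, [37, 37, 37, 37, 37, 37, 37, 37, 37, 37, 37, 37, 37, 37, 37, 37, 37, 37], reappears at step 17: the system is in a cycle of period 2 from step 15 on.  Therefore the state at step 2514 equals the state at step 15 + ((2514 - 15) mod 2) = 16, which is [29, 29, 29, 29, 29, 29, 29, 29, 29, 29, 29, 29, 29, 29, 29, 29, 29, 29].

Derivation:
t=0: [34, 26, 60, 4, 25, 48, 0, 37, 15, 4, 7, 51, 5, 1, 58, 2, 49, 58]
t=1: [20, 21, 9, 8, 18, 17, 12, 18, 12, 7, 12, 7, 7, 11, 4, 4, 12, 8]
t=2: [20, 20, 12, 11, 17, 18, 15, 19, 12, 10, 14, 12, 13, 14, 9, 7, 13, 11]
t=3: [22, 21, 15, 14, 18, 20, 19, 20, 15, 12, 16, 17, 17, 18, 12, 11, 15, 16]
t=4: [25, 24, 19, 17, 21, 23, 23, 23, 18, 16, 19, 21, 22, 22, 17, 15, 19, 20]
t=5: [30, 28, 23, 21, 25, 27, 28, 28, 23, 21, 24, 26, 28, 27, 22, 20, 23, 26]
t=6: [35, 34, 29, 27, 30, 34, 35, 33, 29, 26, 30, 33, 35, 33, 28, 26, 29, 32]
t=7: [32, 33, 35, 34, 36, 34, 32, 34, 35, 34, 36, 34, 32, 33, 35, 34, 36, 34]
t=8: [34, 33, 32, 32, 30, 32, 34, 33, 32, 32, 30, 32, 34, 33, 32, 32, 30, 32]
t=9: [33, 34, 34, 35, 37, 35, 33, 34, 34, 35, 37, 35, 33, 34, 34, 35, 37, 35]
t=10: [33, 33, 32, 31, 29, 31, 33, 33, 32, 31, 29, 31, 33, 33, 32, 31, 29, 31]
t=11: [34, 34, 35, 36, 37, 36, 34, 34, 35, 36, 37, 36, 34, 34, 35, 36, 37, 36]
t=12: [32, 32, 31, 30, 29, 30, 32, 32, 31, 30, 29, 30, 32, 32, 31, 30, 29, 30]
t=13: [35, 35, 36, 37, 37, 37, 35, 35, 36, 37, 37, 37, 35, 35, 36, 37, 37, 37]
t=14: [31, 31, 30, 29, 29, 29, 31, 31, 30, 29, 29, 29, 31, 31, 30, 29, 29, 29]
t=15: [37, 37, 37, 37, 37, 37, 37, 37, 37, 37, 37, 37, 37, 37, 37, 37, 37, 37]
t=16: [29, 29, 29, 29, 29, 29, 29, 29, 29, 29, 29, 29, 29, 29, 29, 29, 29, 29]
t=17: [37, 37, 37, 37, 37, 37, 37, 37, 37, 37, 37, 37, 37, 37, 37, 37, 37, 37]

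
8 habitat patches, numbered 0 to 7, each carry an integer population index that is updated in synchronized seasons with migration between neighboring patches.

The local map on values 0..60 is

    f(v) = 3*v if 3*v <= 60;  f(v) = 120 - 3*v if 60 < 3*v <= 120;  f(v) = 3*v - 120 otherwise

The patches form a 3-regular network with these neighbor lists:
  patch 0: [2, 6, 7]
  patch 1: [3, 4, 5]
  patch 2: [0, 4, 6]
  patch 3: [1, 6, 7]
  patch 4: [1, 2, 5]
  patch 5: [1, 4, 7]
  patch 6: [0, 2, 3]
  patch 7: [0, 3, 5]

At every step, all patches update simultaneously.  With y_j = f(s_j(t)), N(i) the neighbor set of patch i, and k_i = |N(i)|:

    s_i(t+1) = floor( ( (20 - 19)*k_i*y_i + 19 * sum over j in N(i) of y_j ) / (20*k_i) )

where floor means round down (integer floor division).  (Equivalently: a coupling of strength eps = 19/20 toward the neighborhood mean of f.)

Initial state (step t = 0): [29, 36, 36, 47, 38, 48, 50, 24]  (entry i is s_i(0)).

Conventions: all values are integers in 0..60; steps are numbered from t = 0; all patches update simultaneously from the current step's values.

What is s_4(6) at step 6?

Simulating step by step:
t=0: [29, 36, 36, 47, 38, 48, 50, 24]
t=1: [30, 16, 22, 29, 15, 22, 22, 27]
t=2: [48, 44, 43, 46, 51, 44, 39, 39]
t=3: [5, 20, 19, 6, 12, 15, 16, 17]
t=4: [50, 34, 34, 51, 53, 48, 30, 27]
t=5: [29, 31, 32, 29, 20, 31, 27, 29]
t=6: [32, 39, 43, 33, 27, 39, 30, 31]

Answer: s_4(6) = 27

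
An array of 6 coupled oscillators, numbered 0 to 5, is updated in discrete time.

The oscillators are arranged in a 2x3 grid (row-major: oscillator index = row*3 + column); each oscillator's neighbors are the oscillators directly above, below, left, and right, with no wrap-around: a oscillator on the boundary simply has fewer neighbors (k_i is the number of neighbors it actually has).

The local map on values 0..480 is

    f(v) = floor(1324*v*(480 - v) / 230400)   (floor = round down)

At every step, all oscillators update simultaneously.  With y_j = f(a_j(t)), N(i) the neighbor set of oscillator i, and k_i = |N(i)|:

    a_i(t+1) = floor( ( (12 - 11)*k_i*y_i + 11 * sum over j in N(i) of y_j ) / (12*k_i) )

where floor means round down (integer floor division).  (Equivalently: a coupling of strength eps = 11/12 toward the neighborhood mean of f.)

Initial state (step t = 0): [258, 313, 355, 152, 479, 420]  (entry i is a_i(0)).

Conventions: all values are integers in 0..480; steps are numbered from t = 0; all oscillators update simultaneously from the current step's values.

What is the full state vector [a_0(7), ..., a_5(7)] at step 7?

Simulating step by step:
t=0: [258, 313, 355, 152, 479, 420]
t=1: [296, 204, 224, 175, 223, 129]
t=2: [314, 323, 294, 319, 299, 323]
t=3: [293, 306, 292, 303, 293, 310]
t=4: [307, 313, 304, 313, 305, 313]
t=5: [300, 305, 300, 305, 300, 305]
t=6: [306, 309, 306, 309, 306, 309]
t=7: [303, 304, 303, 304, 303, 304]

Answer: [303, 304, 303, 304, 303, 304]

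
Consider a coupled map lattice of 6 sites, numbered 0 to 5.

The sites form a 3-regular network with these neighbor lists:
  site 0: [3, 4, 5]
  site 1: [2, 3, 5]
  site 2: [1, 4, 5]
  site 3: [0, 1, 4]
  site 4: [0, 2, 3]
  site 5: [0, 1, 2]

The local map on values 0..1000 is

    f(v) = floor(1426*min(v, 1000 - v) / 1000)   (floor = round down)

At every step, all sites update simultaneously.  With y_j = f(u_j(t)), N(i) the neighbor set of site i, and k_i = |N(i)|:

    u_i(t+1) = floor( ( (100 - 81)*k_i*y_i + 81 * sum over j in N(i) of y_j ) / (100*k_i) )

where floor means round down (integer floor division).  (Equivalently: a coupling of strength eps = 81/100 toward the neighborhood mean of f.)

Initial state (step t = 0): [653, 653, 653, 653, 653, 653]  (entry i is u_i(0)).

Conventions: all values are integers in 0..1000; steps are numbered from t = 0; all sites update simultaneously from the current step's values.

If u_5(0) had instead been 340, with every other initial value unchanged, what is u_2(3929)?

Answer: u_2(3929) = 588
Key observation: The state at step 16, [587, 587, 587, 587, 587, 587], reappears at step 18: the system is in a cycle of period 2 from step 16 on.  Therefore the state at step 3929 equals the state at step 16 + ((3929 - 16) mod 2) = 17, which is [588, 588, 588, 588, 588, 588].

Derivation:
t=0: [653, 653, 653, 653, 653, 340]
t=1: [491, 491, 491, 494, 494, 492]
t=2: [702, 701, 701, 701, 701, 700]
t=3: [425, 426, 426, 425, 425, 425]
t=4: [606, 606, 606, 606, 606, 606]
t=5: [561, 561, 561, 561, 561, 561]
t=6: [626, 626, 626, 626, 626, 626]
t=7: [533, 533, 533, 533, 533, 533]
t=8: [665, 665, 665, 665, 665, 665]
t=9: [477, 477, 477, 477, 477, 477]
t=10: [680, 680, 680, 680, 680, 680]
t=11: [456, 456, 456, 456, 456, 456]
t=12: [650, 650, 650, 650, 650, 650]
t=13: [499, 499, 499, 499, 499, 499]
t=14: [711, 711, 711, 711, 711, 711]
t=15: [412, 412, 412, 412, 412, 412]
t=16: [587, 587, 587, 587, 587, 587]
t=17: [588, 588, 588, 588, 588, 588]
t=18: [587, 587, 587, 587, 587, 587]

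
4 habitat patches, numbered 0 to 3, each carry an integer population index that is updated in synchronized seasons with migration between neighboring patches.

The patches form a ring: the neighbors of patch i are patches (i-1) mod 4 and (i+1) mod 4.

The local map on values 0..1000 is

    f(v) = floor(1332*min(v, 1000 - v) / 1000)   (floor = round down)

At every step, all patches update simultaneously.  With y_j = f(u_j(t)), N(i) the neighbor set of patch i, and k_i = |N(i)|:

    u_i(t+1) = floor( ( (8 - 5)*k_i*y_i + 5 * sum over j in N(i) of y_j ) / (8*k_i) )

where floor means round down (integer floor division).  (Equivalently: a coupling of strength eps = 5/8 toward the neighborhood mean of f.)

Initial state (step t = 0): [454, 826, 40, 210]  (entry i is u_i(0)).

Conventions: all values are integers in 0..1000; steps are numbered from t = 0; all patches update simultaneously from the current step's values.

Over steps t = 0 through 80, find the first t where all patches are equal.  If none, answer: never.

Simulating step by step:
t=0: [454, 826, 40, 210]  (not all equal)
t=1: [385, 291, 179, 309]  (not all equal)
t=2: [441, 379, 338, 388]  (not all equal)
t=3: [538, 513, 487, 517]  (not all equal)
t=4: [634, 637, 646, 635]  (not all equal)
t=5: [485, 480, 479, 481]  (not all equal)
t=6: [641, 640, 638, 641]  (not all equal)
t=7: [478, 479, 479, 479]  (not all equal)
t=8: [637, 637, 638, 637]  (not all equal)
t=9: [483, 482, 482, 482]  (not all equal)
t=10: [642, 642, 642, 642]  (all equal)

Answer: 10
Key observation: Synchronization is absorbing here: once all patches are equal they stay equal, and step 10 is the first all-equal step.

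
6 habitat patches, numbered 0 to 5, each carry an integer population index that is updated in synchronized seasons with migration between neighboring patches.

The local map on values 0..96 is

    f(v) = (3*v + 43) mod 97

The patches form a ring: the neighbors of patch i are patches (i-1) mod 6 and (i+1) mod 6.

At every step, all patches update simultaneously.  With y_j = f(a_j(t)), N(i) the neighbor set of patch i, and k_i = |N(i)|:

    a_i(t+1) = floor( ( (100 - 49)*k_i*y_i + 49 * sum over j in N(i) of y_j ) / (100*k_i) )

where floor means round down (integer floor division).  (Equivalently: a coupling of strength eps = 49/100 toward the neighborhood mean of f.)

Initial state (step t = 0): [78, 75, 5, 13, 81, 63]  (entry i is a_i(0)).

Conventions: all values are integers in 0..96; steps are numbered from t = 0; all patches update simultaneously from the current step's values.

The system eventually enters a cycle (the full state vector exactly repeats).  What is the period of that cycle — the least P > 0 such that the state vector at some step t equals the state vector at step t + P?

Simulating step by step:
t=0: [78, 75, 5, 13, 81, 63]
t=1: [69, 72, 67, 78, 76, 62]
t=2: [53, 59, 61, 73, 68, 50]
t=3: [33, 23, 39, 55, 67, 63]
t=4: [35, 34, 39, 34, 38, 42]
t=5: [55, 52, 55, 54, 60, 63]
t=6: [17, 9, 11, 16, 26, 29]
t=7: [73, 77, 78, 70, 42, 45]
t=8: [74, 77, 76, 68, 71, 75]
t=9: [73, 77, 71, 61, 62, 70]
t=10: [68, 72, 59, 40, 40, 55]
t=11: [46, 52, 45, 56, 53, 36]
t=12: [57, 42, 46, 30, 21, 50]
t=13: [51, 62, 69, 41, 36, 56]
t=14: [13, 32, 54, 62, 48, 22]
t=15: [55, 44, 24, 42, 57, 48]
t=16: [48, 47, 45, 46, 49, 54]
t=17: [69, 86, 83, 85, 70, 50]
t=18: [54, 19, 4, 18, 55, 77]
t=19: [25, 17, 28, 16, 26, 46]
t=20: [54, 60, 60, 59, 55, 53]
t=21: [14, 24, 28, 23, 15, 10]
t=22: [65, 37, 23, 36, 66, 79]
t=23: [57, 43, 34, 42, 58, 66]
t=24: [40, 54, 60, 54, 40, 34]
t=25: [48, 28, 20, 28, 48, 56]
t=26: [57, 38, 17, 38, 57, 52]
t=27: [26, 58, 77, 58, 26, 12]
t=28: [37, 37, 52, 37, 37, 52]
t=29: [44, 44, 30, 44, 44, 30]
t=30: [67, 67, 56, 67, 67, 56]
t=31: [41, 41, 33, 41, 41, 33]
t=32: [63, 63, 56, 63, 63, 56]
t=33: [32, 32, 27, 32, 32, 27]
t=34: [38, 38, 34, 38, 38, 34]
t=35: [57, 57, 53, 57, 57, 53]
t=36: [17, 17, 13, 17, 17, 13]
t=37: [91, 91, 87, 91, 91, 87]
t=38: [22, 22, 18, 22, 22, 18]
t=39: [9, 9, 5, 9, 9, 5]
t=40: [67, 67, 63, 67, 67, 63]
t=41: [47, 47, 43, 47, 47, 43]
t=42: [84, 84, 80, 84, 84, 80]
t=43: [24, 24, 47, 24, 24, 47]
t=44: [34, 34, 53, 34, 34, 53]
t=45: [38, 38, 27, 38, 38, 27]
t=46: [51, 51, 43, 51, 51, 43]
t=47: [19, 19, 39, 19, 19, 39]
t=48: [17, 17, 33, 17, 17, 33]
t=49: [81, 81, 69, 81, 81, 69]
t=50: [83, 83, 73, 83, 83, 73]
t=51: [17, 17, 35, 17, 17, 35]
t=52: [83, 83, 72, 83, 83, 72]
t=53: [16, 16, 33, 16, 16, 33]
t=54: [79, 79, 67, 79, 79, 67]
t=55: [77, 77, 67, 77, 77, 67]
t=56: [72, 72, 64, 72, 72, 64]
t=57: [59, 59, 52, 59, 59, 52]
t=58: [20, 20, 15, 20, 20, 15]
t=59: [26, 26, 47, 26, 26, 47]
t=60: [39, 39, 56, 39, 39, 56]
t=61: [51, 51, 39, 51, 51, 39]
t=62: [16, 16, 33, 16, 16, 33]

Answer: 9
Key observation: The state at step 53, [16, 16, 33, 16, 16, 33], reappears at step 62 — and no state repeats earlier — so the cycle the system enters has period 9.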